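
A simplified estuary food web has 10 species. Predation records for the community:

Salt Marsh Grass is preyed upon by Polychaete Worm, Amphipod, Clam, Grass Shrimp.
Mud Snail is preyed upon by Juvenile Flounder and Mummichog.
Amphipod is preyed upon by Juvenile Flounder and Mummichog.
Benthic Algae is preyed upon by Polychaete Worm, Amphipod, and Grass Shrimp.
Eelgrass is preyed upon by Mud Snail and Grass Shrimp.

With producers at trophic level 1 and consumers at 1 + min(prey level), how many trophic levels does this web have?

Producers (level 1): Benthic Algae, Eelgrass, Salt Marsh Grass.
Following each consumer down to its lowest-level prey: Benthic Algae → Amphipod → Mummichog (levels 1 through 3).
All prey of Mummichog (Amphipod 2, Mud Snail 2) are at level 2 or above, so Mummichog is at level 1 + 2 = 3.
Every consumer has at least one prey at level 2 or below, so none exceeds level 3.

3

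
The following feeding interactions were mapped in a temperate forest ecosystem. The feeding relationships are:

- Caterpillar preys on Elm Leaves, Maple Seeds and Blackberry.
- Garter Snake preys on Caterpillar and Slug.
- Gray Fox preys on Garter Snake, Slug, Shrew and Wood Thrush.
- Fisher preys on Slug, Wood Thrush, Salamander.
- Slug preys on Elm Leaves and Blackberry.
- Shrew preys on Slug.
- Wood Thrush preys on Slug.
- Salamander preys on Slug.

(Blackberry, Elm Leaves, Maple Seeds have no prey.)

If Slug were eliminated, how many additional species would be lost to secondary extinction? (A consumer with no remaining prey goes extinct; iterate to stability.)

4

Remove Slug.
Round 1: Salamander (all prey gone), Shrew (all prey gone), Wood Thrush (all prey gone) → extinct.
Round 2: Fisher (all prey gone) → extinct.
No further losses. Total secondary extinctions: 4.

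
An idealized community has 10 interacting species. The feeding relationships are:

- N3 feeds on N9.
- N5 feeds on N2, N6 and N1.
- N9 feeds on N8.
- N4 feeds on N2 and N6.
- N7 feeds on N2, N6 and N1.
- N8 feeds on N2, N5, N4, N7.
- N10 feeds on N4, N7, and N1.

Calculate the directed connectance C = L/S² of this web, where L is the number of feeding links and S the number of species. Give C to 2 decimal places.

C = 0.17

The web has S = 10 species and L = 17 feeding links.
C = L / S² = 17 / 100 = 0.1700 ≈ 0.17.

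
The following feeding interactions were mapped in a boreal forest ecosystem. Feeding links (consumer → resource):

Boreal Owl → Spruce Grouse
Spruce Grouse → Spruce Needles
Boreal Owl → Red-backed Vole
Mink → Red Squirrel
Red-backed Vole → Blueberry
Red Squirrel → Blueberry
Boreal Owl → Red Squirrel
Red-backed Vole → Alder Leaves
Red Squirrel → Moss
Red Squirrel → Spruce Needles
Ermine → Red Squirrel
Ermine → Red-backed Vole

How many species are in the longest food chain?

3 species

One longest chain: Alder Leaves → Red-backed Vole → Ermine.
It has 3 species and 2 links.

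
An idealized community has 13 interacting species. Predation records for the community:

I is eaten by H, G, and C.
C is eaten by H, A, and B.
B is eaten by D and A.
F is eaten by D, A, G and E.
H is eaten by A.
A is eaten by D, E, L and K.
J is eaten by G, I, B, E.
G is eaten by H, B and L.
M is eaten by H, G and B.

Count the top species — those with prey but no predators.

Top species (has prey, but nothing eats it): D, E, L, K.
Count: 4.

4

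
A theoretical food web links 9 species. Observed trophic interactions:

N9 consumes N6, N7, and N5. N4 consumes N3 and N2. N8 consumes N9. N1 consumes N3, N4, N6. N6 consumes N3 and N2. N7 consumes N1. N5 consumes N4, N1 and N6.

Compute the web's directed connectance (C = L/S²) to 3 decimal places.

C = 0.185

The web has S = 9 species and L = 15 feeding links.
C = L / S² = 15 / 81 = 0.1852 ≈ 0.185.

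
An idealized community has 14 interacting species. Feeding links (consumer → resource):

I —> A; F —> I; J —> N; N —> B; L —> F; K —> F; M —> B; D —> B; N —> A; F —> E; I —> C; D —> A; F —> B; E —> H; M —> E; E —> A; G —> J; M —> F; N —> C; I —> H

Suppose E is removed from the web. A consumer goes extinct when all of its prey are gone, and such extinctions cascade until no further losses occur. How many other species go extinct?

Remove E.
Every predator of it retains at least one other prey: F still has B, I; M still has B, F.
No consumer loses all prey, so no secondary extinctions occur.

0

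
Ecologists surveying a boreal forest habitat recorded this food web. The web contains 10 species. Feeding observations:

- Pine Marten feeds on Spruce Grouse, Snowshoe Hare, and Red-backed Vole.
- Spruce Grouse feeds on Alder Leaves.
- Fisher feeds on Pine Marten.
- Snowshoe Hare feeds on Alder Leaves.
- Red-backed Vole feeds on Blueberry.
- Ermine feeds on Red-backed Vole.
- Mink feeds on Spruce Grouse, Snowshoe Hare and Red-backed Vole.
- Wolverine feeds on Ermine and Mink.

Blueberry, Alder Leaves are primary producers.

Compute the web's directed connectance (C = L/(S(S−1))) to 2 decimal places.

C = 0.14

The web has S = 10 species and L = 13 feeding links.
C = L / (S(S−1)) = 13 / 90 = 0.1444 ≈ 0.14.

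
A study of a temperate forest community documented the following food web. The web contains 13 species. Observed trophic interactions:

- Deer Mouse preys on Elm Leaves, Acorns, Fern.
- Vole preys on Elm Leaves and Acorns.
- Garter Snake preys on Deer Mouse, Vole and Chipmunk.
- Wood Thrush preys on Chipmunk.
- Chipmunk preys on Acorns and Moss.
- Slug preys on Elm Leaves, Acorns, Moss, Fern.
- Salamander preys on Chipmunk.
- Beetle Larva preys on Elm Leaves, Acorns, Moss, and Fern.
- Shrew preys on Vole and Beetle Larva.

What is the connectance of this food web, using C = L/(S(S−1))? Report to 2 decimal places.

C = 0.14

The web has S = 13 species and L = 22 feeding links.
C = L / (S(S−1)) = 22 / 156 = 0.1410 ≈ 0.14.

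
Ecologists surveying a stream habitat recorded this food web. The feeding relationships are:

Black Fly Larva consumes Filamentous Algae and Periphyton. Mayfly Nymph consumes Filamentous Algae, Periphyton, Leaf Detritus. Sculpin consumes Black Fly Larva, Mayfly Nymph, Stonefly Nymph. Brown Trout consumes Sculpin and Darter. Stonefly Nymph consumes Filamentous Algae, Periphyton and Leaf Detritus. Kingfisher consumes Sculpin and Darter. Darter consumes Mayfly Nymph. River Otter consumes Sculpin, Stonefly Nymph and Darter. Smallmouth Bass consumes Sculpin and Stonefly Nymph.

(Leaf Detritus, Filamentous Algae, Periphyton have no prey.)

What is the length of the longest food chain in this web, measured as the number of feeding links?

3 links

One longest chain: Leaf Detritus → Mayfly Nymph → Darter → Brown Trout.
It has 4 species and 3 links.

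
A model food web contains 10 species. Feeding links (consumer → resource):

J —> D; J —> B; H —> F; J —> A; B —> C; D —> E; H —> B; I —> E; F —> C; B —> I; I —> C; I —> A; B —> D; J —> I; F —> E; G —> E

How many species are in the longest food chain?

One longest chain: C → I → B → H.
It has 4 species and 3 links.

4 species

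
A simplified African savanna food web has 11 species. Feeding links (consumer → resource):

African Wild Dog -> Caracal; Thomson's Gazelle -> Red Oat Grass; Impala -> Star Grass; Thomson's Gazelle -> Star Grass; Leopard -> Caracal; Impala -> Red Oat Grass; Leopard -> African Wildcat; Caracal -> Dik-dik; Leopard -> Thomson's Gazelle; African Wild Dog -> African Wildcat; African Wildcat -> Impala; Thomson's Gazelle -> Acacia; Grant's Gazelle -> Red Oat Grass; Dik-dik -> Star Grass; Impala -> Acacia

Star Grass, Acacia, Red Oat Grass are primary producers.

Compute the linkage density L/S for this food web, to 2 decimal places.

There are L = 15 links among S = 11 species.
L/S = 15/11 = 1.3636 ≈ 1.36.

L/S = 1.36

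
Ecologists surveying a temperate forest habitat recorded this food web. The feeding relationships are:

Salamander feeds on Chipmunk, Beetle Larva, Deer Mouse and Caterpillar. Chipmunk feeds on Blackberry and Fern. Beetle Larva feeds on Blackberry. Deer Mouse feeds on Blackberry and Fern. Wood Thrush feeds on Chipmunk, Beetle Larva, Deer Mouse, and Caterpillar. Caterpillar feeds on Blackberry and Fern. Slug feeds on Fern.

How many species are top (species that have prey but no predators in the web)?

Top species (has prey, but nothing eats it): Slug, Wood Thrush, Salamander.
Count: 3.

3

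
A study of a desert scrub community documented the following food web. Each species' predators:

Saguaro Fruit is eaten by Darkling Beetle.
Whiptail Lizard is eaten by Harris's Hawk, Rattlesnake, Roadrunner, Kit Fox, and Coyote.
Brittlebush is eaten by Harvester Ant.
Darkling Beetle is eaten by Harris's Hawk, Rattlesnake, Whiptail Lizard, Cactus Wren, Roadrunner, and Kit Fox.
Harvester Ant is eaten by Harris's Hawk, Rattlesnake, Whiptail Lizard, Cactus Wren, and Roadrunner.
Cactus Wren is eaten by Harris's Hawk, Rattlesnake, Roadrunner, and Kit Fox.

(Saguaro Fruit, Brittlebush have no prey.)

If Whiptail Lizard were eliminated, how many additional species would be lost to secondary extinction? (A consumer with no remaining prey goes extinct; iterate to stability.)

1

Remove Whiptail Lizard.
Round 1: Coyote (all prey gone) → extinct.
No further losses. Total secondary extinctions: 1.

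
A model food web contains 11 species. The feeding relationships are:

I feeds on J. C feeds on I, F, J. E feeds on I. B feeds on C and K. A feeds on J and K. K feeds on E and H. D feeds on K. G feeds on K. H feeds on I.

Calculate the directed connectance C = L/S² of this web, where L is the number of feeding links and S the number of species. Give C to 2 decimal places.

The web has S = 11 species and L = 14 feeding links.
C = L / S² = 14 / 121 = 0.1157 ≈ 0.12.

C = 0.12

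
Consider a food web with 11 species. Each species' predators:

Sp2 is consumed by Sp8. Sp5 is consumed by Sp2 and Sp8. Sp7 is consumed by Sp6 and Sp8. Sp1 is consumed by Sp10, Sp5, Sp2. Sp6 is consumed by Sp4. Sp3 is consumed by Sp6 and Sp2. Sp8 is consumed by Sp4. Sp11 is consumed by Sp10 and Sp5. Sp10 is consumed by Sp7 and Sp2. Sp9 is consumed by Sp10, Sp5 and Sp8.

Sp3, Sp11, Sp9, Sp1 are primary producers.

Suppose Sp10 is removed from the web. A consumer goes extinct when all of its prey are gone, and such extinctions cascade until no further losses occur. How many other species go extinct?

1

Remove Sp10.
Round 1: Sp7 (all prey gone) → extinct.
No further losses. Total secondary extinctions: 1.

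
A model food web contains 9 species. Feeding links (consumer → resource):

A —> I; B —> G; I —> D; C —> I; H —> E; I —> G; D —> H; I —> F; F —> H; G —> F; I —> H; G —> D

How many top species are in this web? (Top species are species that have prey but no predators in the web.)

Top species (has prey, but nothing eats it): B, A, C.
Count: 3.

3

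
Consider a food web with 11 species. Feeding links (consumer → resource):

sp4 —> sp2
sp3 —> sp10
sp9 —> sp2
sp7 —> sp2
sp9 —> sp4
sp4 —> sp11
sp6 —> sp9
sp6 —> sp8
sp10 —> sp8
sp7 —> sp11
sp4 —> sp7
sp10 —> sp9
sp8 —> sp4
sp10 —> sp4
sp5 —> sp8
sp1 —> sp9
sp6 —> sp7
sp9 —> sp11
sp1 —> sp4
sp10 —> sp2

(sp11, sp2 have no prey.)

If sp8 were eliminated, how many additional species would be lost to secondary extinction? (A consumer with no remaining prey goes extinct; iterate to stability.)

1

Remove sp8.
Round 1: sp5 (all prey gone) → extinct.
No further losses. Total secondary extinctions: 1.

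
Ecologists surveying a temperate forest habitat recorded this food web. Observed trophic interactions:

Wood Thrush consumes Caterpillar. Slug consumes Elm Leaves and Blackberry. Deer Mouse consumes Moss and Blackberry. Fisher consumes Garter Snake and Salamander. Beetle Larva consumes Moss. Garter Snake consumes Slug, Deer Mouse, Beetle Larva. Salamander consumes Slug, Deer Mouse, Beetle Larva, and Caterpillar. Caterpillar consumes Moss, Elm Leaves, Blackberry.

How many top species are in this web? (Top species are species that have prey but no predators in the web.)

Top species (has prey, but nothing eats it): Wood Thrush, Fisher.
Count: 2.

2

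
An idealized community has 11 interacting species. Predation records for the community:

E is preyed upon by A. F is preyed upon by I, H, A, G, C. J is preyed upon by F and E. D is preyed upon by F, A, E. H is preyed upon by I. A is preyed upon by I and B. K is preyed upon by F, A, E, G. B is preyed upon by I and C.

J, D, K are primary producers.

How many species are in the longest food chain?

5 species

One longest chain: J → F → A → B → C.
It has 5 species and 4 links.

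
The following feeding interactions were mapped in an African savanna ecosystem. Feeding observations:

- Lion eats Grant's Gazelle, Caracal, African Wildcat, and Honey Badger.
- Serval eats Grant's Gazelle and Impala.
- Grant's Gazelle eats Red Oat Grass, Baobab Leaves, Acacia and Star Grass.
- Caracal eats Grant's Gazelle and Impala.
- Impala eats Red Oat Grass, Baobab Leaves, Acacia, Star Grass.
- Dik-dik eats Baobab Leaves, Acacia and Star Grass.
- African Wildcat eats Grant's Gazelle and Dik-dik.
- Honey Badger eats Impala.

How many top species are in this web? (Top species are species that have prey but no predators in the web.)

Top species (has prey, but nothing eats it): Serval, Lion.
Count: 2.

2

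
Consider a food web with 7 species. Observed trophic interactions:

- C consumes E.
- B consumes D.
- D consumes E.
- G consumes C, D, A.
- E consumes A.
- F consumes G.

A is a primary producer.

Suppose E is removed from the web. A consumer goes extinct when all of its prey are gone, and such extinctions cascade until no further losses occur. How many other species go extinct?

Remove E.
Round 1: D (all prey gone), C (all prey gone) → extinct.
Round 2: B (all prey gone) → extinct.
No further losses. Total secondary extinctions: 3.

3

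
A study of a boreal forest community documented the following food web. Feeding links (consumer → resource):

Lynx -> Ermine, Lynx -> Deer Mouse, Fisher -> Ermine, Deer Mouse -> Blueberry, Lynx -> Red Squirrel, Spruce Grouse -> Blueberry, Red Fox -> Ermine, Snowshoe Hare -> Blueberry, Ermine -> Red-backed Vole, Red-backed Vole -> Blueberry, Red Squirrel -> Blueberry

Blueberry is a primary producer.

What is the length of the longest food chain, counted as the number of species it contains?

One longest chain: Blueberry → Red-backed Vole → Ermine → Red Fox.
It has 4 species and 3 links.

4 species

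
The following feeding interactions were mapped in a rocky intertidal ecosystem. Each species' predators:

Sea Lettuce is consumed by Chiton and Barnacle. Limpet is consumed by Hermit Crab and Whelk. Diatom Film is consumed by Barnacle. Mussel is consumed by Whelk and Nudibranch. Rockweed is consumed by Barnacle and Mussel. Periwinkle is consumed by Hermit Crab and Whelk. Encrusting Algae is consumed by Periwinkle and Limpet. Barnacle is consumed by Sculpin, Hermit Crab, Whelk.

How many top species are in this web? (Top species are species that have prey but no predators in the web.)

5

Top species (has prey, but nothing eats it): Chiton, Hermit Crab, Whelk, Sculpin, Nudibranch.
Count: 5.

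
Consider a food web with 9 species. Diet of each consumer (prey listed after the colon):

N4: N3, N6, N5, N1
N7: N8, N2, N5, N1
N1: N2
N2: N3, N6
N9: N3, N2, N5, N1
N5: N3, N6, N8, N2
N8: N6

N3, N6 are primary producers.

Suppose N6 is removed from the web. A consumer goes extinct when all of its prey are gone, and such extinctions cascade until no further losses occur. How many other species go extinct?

1

Remove N6.
Round 1: N8 (all prey gone) → extinct.
No further losses. Total secondary extinctions: 1.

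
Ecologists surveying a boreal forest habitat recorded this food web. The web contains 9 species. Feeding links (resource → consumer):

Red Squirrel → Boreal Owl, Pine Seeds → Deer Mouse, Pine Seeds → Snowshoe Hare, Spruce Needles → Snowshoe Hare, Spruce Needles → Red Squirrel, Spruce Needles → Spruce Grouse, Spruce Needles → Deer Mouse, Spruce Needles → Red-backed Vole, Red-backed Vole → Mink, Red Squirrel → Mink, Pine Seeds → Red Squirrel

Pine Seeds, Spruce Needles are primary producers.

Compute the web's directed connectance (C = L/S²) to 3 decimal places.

The web has S = 9 species and L = 11 feeding links.
C = L / S² = 11 / 81 = 0.1358 ≈ 0.136.

C = 0.136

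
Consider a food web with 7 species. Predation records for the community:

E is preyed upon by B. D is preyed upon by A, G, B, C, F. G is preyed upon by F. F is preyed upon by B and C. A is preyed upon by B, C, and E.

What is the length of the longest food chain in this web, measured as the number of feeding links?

One longest chain: D → A → E → B.
It has 4 species and 3 links.

3 links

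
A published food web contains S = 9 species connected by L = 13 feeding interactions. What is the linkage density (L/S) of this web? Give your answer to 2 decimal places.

L/S = 1.44

There are L = 13 links among S = 9 species.
L/S = 13/9 = 1.4444 ≈ 1.44.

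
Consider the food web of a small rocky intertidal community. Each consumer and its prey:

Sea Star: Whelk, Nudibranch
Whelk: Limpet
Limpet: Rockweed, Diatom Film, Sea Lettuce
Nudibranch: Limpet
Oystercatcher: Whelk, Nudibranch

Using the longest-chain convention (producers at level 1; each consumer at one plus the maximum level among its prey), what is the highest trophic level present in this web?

Producers (level 1): Rockweed, Diatom Film, Sea Lettuce.
Rockweed → Limpet → Whelk → Sea Star gives Sea Star level 4.
No species has a prey at level 4, so no species reaches level 5.

4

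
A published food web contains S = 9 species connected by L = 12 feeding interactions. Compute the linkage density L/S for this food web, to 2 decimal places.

There are L = 12 links among S = 9 species.
L/S = 12/9 = 1.3333 ≈ 1.33.

L/S = 1.33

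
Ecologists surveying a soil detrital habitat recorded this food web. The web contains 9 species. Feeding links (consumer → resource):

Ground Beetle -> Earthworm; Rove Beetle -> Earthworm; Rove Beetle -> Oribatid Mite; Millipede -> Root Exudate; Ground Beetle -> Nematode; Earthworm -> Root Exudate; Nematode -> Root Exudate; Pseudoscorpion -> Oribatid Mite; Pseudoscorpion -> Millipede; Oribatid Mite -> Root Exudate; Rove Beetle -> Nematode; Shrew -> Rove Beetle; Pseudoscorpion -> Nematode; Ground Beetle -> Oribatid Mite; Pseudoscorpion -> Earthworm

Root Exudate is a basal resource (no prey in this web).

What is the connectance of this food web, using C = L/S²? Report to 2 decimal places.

C = 0.19

The web has S = 9 species and L = 15 feeding links.
C = L / S² = 15 / 81 = 0.1852 ≈ 0.19.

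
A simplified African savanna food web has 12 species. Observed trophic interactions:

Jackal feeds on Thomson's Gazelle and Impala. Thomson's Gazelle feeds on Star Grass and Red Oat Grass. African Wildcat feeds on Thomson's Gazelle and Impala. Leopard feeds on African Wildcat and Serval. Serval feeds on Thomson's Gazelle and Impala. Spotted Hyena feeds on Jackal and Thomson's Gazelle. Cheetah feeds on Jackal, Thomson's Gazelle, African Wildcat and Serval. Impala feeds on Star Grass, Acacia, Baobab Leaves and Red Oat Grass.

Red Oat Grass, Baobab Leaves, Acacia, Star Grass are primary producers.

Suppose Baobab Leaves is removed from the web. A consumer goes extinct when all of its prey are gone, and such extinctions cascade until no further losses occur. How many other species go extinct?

Remove Baobab Leaves.
Every predator of it retains at least one other prey: Impala still has Red Oat Grass, Acacia, Star Grass.
No consumer loses all prey, so no secondary extinctions occur.

0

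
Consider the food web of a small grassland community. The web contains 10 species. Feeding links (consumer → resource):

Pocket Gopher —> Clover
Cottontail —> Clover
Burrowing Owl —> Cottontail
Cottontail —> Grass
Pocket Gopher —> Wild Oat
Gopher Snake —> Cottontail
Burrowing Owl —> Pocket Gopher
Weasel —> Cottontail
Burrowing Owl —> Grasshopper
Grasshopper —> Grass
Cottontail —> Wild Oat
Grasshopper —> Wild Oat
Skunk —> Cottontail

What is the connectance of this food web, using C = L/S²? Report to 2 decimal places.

C = 0.13

The web has S = 10 species and L = 13 feeding links.
C = L / S² = 13 / 100 = 0.1300 ≈ 0.13.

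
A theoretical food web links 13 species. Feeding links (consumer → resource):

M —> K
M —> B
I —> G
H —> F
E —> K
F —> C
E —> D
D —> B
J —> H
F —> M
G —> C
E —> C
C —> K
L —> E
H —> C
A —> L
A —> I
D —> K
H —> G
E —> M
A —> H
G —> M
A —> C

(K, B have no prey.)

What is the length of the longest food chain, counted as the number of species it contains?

5 species

One longest chain: K → M → E → L → A.
It has 5 species and 4 links.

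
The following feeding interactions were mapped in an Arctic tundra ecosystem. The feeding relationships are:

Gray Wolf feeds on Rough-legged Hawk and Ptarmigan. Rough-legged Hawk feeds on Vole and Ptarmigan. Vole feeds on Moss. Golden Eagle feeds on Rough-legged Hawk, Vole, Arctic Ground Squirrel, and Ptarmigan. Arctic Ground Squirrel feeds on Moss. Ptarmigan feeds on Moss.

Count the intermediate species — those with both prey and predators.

4

Intermediate species (has both prey and predators): Ptarmigan, Vole, Arctic Ground Squirrel, Rough-legged Hawk.
Count: 4.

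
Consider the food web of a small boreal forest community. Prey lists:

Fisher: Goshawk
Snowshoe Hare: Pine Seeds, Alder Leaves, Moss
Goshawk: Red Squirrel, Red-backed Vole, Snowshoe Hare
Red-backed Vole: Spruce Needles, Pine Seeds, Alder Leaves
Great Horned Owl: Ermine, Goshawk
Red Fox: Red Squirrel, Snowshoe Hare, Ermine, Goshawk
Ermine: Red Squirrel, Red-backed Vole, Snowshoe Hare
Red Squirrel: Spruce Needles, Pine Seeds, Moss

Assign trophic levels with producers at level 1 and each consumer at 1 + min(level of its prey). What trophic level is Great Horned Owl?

Spruce Needles is a producer → level 1.
Red Squirrel eats Spruce Needles → level 2.
Goshawk eats Red Squirrel → level 3.
Great Horned Owl eats Goshawk → level 4.
No prey of Great Horned Owl is below level 3, so 4 is the minimum.

Trophic level 4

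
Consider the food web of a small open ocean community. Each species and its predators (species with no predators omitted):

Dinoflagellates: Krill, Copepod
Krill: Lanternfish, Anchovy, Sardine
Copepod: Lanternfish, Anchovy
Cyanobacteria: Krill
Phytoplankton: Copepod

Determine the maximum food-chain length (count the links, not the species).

One longest chain: Dinoflagellates → Krill → Lanternfish.
It has 3 species and 2 links.

2 links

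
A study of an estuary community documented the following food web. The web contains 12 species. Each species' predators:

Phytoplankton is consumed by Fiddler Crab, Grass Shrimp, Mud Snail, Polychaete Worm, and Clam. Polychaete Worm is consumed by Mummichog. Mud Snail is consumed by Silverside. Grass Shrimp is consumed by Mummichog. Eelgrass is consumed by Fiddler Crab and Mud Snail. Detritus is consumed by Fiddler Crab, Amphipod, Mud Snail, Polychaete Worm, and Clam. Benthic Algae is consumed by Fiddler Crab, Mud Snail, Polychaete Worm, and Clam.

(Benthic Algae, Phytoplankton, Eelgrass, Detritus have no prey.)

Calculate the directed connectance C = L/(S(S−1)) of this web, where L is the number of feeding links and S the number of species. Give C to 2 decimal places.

C = 0.14

The web has S = 12 species and L = 19 feeding links.
C = L / (S(S−1)) = 19 / 132 = 0.1439 ≈ 0.14.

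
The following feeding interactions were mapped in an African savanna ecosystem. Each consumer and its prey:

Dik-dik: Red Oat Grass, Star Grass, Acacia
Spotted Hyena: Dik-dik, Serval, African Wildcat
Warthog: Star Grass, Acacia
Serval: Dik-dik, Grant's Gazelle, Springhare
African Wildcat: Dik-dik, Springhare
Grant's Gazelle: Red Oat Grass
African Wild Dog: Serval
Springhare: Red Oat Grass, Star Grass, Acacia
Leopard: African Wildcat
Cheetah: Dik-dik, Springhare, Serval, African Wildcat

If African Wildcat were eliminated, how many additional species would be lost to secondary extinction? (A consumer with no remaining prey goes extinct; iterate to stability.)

1

Remove African Wildcat.
Round 1: Leopard (all prey gone) → extinct.
No further losses. Total secondary extinctions: 1.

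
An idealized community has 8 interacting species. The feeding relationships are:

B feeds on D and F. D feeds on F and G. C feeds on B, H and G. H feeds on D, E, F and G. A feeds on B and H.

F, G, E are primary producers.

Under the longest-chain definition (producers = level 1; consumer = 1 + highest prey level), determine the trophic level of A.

Trophic level 4

F is a producer → level 1.
D eats F (level 1); other prey at levels: G 1 → level 2.
B eats D (level 2); other prey at levels: F 1 → level 3.
A eats B (level 3); other prey at levels: H 3 → level 4.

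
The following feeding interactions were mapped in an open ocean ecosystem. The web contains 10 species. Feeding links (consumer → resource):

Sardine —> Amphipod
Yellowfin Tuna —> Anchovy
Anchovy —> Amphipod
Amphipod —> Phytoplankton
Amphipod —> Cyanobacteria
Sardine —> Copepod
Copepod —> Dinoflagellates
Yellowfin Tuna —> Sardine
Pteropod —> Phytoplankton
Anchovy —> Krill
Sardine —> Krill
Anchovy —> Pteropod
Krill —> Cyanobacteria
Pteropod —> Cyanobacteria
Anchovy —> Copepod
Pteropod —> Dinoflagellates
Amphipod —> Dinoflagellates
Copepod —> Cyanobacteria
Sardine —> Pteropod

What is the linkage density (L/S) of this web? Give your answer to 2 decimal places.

L/S = 1.90

There are L = 19 links among S = 10 species.
L/S = 19/10 = 1.9000 ≈ 1.90.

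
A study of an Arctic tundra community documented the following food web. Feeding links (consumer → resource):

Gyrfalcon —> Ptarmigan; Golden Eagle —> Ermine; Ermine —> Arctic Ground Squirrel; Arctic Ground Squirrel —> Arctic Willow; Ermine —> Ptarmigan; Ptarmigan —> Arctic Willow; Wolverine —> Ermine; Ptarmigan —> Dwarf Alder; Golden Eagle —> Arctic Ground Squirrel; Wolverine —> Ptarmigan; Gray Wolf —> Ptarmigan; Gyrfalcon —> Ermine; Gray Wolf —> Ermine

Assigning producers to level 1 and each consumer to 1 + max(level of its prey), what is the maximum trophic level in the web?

Producers (level 1): Dwarf Alder, Arctic Willow.
Arctic Willow → Arctic Ground Squirrel → Ermine → Gyrfalcon gives Gyrfalcon level 4.
No species has a prey at level 4, so no species reaches level 5.

4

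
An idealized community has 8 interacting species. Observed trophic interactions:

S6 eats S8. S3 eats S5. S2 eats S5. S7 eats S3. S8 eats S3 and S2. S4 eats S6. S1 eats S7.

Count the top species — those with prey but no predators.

2

Top species (has prey, but nothing eats it): S1, S4.
Count: 2.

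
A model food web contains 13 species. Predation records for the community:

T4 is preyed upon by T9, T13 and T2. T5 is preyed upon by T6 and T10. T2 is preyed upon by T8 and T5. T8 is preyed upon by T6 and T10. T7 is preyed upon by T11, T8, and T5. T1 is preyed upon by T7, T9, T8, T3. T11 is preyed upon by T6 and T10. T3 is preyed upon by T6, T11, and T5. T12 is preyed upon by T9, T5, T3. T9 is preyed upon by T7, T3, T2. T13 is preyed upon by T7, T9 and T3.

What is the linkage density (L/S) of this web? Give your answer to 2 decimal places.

L/S = 2.31

There are L = 30 links among S = 13 species.
L/S = 30/13 = 2.3077 ≈ 2.31.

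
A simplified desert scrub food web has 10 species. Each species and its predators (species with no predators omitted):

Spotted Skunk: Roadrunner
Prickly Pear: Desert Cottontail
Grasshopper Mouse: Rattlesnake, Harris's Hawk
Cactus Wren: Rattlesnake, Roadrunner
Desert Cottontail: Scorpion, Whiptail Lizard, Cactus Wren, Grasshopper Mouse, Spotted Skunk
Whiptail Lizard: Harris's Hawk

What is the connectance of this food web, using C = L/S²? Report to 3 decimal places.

C = 0.120

The web has S = 10 species and L = 12 feeding links.
C = L / S² = 12 / 100 = 0.1200 ≈ 0.120.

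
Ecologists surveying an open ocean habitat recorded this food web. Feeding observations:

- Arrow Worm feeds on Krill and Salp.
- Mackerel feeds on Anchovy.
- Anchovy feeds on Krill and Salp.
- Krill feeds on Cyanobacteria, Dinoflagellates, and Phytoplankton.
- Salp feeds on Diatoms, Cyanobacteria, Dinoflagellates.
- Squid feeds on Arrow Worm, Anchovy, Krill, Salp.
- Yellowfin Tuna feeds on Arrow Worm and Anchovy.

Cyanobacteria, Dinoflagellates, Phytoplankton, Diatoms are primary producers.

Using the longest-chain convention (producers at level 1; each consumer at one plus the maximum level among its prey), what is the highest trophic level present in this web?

Producers (level 1): Cyanobacteria, Dinoflagellates, Phytoplankton, Diatoms.
Cyanobacteria → Salp → Anchovy → Mackerel gives Mackerel level 4.
No species has a prey at level 4, so no species reaches level 5.

4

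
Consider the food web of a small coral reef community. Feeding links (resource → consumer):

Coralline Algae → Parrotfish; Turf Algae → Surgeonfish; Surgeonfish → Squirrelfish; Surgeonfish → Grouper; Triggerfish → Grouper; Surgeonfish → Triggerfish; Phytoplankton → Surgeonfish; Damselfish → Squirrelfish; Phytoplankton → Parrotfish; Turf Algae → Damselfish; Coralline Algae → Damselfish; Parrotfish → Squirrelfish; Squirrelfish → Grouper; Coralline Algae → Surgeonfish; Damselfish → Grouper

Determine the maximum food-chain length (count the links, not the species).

One longest chain: Turf Algae → Surgeonfish → Squirrelfish → Grouper.
It has 4 species and 3 links.

3 links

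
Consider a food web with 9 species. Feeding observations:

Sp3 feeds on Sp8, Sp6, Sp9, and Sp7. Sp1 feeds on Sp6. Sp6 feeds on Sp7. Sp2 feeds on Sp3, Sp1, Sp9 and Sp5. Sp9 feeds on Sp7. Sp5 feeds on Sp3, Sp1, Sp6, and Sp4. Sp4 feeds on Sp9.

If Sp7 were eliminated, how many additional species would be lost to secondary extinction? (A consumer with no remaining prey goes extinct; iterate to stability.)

4

Remove Sp7.
Round 1: Sp9 (all prey gone), Sp6 (all prey gone) → extinct.
Round 2: Sp4 (all prey gone), Sp1 (all prey gone) → extinct.
No further losses. Total secondary extinctions: 4.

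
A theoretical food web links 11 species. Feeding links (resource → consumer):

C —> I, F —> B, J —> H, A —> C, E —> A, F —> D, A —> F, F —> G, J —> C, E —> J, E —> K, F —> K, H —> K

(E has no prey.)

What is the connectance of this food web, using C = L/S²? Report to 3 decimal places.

The web has S = 11 species and L = 13 feeding links.
C = L / S² = 13 / 121 = 0.1074 ≈ 0.107.

C = 0.107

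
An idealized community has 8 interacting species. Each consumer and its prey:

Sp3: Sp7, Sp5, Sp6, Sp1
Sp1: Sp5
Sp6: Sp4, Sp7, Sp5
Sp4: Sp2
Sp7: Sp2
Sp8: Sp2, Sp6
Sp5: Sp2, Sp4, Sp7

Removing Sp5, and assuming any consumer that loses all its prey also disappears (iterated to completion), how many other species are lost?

1

Remove Sp5.
Round 1: Sp1 (all prey gone) → extinct.
No further losses. Total secondary extinctions: 1.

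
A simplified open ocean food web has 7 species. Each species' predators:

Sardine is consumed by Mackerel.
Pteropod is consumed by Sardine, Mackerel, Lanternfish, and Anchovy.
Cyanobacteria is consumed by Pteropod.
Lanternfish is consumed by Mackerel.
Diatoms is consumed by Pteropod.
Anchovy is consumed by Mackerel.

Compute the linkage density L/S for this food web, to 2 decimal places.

There are L = 9 links among S = 7 species.
L/S = 9/7 = 1.2857 ≈ 1.29.

L/S = 1.29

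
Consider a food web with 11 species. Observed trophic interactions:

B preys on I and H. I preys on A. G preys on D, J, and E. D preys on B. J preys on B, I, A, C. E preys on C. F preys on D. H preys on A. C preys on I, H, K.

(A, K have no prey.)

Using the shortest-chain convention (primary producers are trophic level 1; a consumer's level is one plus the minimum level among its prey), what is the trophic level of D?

Trophic level 4

A is a producer → level 1.
H eats A → level 2.
B eats H → level 3.
D eats B → level 4.
No prey of D is below level 3, so 4 is the minimum.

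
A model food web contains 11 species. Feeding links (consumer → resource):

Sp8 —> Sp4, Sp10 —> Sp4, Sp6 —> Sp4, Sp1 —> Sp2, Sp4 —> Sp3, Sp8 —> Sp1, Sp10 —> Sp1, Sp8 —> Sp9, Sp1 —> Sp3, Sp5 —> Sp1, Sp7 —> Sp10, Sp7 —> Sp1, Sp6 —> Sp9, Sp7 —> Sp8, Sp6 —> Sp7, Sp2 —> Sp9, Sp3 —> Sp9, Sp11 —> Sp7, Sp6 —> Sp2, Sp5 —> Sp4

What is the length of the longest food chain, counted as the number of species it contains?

6 species

One longest chain: Sp9 → Sp3 → Sp4 → Sp8 → Sp7 → Sp6.
It has 6 species and 5 links.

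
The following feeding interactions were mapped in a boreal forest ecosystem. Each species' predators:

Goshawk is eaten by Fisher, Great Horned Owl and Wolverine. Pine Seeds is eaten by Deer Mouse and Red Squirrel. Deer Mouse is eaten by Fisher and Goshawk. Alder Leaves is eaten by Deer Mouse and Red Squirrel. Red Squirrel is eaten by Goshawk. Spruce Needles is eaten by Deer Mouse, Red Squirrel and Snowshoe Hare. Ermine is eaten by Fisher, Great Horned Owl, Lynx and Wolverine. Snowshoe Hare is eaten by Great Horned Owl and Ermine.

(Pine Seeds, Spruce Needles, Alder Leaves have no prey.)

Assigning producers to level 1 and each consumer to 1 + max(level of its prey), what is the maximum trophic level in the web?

Producers (level 1): Pine Seeds, Spruce Needles, Alder Leaves.
Spruce Needles → Snowshoe Hare → Ermine → Lynx gives Lynx level 4.
No species has a prey at level 4, so no species reaches level 5.

4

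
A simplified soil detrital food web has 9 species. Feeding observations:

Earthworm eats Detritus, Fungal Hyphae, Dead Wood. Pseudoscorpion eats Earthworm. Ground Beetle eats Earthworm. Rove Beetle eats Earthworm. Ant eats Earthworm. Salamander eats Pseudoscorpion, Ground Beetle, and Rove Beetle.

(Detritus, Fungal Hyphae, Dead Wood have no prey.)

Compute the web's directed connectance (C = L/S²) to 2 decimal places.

C = 0.12

The web has S = 9 species and L = 10 feeding links.
C = L / S² = 10 / 81 = 0.1235 ≈ 0.12.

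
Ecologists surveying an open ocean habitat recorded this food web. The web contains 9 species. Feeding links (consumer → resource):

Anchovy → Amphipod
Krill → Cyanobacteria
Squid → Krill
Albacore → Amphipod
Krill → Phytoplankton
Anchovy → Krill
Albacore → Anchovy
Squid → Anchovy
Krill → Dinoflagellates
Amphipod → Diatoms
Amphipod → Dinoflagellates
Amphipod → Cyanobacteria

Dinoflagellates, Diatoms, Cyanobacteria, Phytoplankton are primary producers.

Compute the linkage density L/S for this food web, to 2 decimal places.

There are L = 12 links among S = 9 species.
L/S = 12/9 = 1.3333 ≈ 1.33.

L/S = 1.33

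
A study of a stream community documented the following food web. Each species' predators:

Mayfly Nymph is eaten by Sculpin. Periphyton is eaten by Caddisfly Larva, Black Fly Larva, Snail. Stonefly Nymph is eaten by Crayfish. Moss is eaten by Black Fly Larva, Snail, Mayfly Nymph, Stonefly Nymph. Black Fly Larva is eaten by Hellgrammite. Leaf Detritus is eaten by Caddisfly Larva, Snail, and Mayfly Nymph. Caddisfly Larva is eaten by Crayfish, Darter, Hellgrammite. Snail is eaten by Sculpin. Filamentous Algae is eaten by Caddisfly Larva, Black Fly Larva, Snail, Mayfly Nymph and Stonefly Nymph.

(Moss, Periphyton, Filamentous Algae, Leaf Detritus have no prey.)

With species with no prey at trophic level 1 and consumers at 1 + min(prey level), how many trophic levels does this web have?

3

Basal resources (level 1): Moss, Periphyton, Filamentous Algae, Leaf Detritus.
Following each consumer down to its lowest-level prey: Periphyton → Caddisfly Larva → Darter (levels 1 through 3).
All prey of Darter (Caddisfly Larva 2) are at level 2 or above, so Darter is at level 1 + 2 = 3.
Every consumer has at least one prey at level 2 or below, so none exceeds level 3.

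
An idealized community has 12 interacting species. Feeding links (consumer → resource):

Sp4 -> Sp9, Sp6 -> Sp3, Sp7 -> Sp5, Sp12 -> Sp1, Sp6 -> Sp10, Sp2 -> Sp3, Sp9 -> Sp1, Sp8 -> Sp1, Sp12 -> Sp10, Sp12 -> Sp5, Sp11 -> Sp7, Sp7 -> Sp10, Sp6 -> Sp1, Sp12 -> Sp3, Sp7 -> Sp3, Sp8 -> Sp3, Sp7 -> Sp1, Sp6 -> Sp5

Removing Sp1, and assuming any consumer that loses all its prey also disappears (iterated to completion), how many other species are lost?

2

Remove Sp1.
Round 1: Sp9 (all prey gone) → extinct.
Round 2: Sp4 (all prey gone) → extinct.
No further losses. Total secondary extinctions: 2.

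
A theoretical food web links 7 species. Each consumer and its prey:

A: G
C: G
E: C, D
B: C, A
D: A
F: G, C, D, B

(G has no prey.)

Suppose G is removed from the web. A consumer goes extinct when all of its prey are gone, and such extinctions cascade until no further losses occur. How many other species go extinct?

Remove G.
Round 1: C (all prey gone), A (all prey gone) → extinct.
Round 2: D (all prey gone), B (all prey gone) → extinct.
Round 3: E (all prey gone), F (all prey gone) → extinct.
No further losses. Total secondary extinctions: 6.

6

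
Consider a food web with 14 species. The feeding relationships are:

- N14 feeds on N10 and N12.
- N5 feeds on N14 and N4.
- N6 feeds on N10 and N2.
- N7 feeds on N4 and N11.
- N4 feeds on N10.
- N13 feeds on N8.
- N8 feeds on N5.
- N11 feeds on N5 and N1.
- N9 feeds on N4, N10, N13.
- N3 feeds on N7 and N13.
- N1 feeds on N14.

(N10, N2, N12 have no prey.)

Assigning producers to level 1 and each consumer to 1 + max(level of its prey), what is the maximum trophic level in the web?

Producers (level 1): N10, N2, N12.
N10 → N14 → N1 → N11 → N7 → N3 gives N3 level 6.
No species has a prey at level 6, so no species reaches level 7.

6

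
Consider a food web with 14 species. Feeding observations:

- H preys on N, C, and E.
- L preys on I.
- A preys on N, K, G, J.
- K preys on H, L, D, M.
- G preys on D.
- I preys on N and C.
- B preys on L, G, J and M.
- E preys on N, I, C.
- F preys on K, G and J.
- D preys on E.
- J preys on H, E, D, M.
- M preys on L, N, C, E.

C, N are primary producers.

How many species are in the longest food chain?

6 species

One longest chain: C → I → E → D → G → F.
It has 6 species and 5 links.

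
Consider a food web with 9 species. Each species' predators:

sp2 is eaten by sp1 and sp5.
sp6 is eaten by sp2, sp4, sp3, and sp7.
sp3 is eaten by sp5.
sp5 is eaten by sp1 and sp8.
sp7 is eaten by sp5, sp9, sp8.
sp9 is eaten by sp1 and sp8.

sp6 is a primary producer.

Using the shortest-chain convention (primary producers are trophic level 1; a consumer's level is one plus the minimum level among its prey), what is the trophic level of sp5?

Trophic level 3

sp6 is a producer → level 1.
sp3 eats sp6 → level 2.
sp5 eats sp3 → level 3.
No prey of sp5 is below level 2, so 3 is the minimum.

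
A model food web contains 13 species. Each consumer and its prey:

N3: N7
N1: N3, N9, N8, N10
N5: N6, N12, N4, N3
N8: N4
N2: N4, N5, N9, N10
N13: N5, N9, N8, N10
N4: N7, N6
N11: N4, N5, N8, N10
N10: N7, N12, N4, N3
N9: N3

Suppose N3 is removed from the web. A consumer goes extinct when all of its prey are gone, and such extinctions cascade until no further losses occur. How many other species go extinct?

Remove N3.
Round 1: N9 (all prey gone) → extinct.
No further losses. Total secondary extinctions: 1.

1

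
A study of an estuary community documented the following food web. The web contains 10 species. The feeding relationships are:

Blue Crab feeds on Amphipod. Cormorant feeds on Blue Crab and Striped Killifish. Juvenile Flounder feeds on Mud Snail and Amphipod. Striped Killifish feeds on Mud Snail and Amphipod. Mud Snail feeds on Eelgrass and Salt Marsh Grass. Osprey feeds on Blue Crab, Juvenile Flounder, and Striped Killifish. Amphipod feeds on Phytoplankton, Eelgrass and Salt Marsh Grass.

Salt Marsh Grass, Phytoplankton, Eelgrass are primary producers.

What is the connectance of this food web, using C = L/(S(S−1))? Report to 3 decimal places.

C = 0.167

The web has S = 10 species and L = 15 feeding links.
C = L / (S(S−1)) = 15 / 90 = 0.1667 ≈ 0.167.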